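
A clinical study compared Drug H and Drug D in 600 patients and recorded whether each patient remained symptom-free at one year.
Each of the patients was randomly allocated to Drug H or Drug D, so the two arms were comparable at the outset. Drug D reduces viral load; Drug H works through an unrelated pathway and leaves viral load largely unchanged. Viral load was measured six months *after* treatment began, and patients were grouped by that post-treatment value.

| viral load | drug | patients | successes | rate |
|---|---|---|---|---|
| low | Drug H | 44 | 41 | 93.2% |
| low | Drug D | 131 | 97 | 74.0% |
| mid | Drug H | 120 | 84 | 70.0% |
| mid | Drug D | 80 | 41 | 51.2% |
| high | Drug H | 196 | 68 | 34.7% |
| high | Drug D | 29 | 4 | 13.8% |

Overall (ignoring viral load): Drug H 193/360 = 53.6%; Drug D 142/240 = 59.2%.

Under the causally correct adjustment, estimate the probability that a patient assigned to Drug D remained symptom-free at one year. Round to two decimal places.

Viral load is recorded after the drug and is itself shifted by it — it sits on the causal path from drug to outcome. Conditioning on a mediator would strip out part of the effect we want; the pooled comparison gives the total causal effect.
So P(outcome | do(Drug D)) is just the pooled rate for Drug D: 142/240 = 0.592.

0.59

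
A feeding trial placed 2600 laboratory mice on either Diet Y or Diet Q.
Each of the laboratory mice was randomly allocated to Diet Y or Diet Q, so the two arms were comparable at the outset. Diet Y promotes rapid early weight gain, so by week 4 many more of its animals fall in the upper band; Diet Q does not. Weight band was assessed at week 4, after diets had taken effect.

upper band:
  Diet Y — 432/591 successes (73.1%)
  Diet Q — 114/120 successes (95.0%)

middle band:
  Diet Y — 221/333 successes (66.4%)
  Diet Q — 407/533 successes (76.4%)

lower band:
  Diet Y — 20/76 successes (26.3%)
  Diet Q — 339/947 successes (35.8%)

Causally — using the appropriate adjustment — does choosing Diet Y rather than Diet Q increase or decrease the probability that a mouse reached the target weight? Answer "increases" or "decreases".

Week-4 weight band here is a post-treatment variable shaped by the diet; conditioning on it would introduce bias rather than remove it. The overall comparison is the causal one.
Pooled: Diet Y 67.3% vs Diet Q 53.8%; Diet Y is higher overall.

increases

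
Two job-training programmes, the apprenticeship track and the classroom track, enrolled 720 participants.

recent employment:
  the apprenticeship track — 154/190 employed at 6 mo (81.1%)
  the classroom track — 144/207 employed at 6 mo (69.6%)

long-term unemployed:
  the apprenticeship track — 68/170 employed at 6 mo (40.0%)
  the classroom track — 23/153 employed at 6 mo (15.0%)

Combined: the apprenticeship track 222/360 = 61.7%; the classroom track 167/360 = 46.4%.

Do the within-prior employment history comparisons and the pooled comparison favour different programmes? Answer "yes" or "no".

Within each prior employment history level (recent employment 81.1% vs 69.6%; long-term unemployed 40.0% vs 15.0%), the apprenticeship track has the higher rate every time. Pooled: 61.7% vs 46.4% — the apprenticeship track has the higher rate overall. They agree.

no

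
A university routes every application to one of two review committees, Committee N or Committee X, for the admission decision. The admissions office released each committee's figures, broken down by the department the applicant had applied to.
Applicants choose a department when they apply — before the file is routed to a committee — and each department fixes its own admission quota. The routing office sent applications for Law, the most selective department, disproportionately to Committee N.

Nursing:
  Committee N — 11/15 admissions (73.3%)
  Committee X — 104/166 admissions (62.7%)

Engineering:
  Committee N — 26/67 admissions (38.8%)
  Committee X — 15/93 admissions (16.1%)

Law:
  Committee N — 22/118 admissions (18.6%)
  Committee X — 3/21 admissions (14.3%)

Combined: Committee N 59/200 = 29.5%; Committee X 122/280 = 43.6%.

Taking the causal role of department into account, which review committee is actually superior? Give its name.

Committee N is higher inside every department stratum but Committee X is higher in aggregate. Whether to stratify depends on how department relates to the review committee.
The imbalance in department arose from how applicants were allocated, not from anything the review committee did; and department independently affects the outcome. The pooled gap is confounded — condition on department.
Within each level — Nursing: 73.3% vs 62.7%; Engineering: 38.8% vs 16.1%; Law: 18.6% vs 14.3% — Committee N is higher every time.

Committee N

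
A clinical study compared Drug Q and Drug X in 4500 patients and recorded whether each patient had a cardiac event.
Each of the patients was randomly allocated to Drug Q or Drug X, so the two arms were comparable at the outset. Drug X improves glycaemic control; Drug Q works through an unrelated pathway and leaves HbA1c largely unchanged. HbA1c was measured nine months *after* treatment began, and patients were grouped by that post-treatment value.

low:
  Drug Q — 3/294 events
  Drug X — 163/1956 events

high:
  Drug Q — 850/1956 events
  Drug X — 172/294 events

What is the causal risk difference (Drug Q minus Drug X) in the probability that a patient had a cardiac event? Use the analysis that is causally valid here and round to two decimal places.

+0.23

Drug Q is lower inside every HbA1c stratum but Drug X is lower in aggregate. Whether to stratify depends on how HbA1c relates to the drug.
The distribution of HbA1c is itself part of what the drug does — it is an intermediate outcome. Holding it fixed would remove that part of the effect; the total effect is the pooled difference.
The causal difference is the pooled difference: 0.379 − 0.149 = +0.230.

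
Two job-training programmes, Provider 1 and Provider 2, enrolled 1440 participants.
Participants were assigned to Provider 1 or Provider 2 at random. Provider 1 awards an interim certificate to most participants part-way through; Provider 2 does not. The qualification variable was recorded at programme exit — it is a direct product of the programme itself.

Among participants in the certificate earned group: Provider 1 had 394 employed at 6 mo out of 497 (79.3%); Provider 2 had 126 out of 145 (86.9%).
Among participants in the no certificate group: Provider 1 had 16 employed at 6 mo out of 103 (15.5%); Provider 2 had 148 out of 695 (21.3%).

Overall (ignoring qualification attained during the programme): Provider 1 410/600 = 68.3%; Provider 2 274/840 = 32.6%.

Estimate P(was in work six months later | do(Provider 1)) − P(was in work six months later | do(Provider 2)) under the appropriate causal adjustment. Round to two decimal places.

+0.36

The stratified and pooled comparisons disagree (Provider 2 wins within each qualification attained during the programme; Provider 1 wins overall), so the answer turns on the causal role of qualification attained during the programme.
Qualification attained during the programme here is a post-treatment variable shaped by the programme; conditioning on it would introduce bias rather than remove it. The overall comparison is the causal one.
The causal difference is the pooled difference: 0.683 − 0.326 = +0.357.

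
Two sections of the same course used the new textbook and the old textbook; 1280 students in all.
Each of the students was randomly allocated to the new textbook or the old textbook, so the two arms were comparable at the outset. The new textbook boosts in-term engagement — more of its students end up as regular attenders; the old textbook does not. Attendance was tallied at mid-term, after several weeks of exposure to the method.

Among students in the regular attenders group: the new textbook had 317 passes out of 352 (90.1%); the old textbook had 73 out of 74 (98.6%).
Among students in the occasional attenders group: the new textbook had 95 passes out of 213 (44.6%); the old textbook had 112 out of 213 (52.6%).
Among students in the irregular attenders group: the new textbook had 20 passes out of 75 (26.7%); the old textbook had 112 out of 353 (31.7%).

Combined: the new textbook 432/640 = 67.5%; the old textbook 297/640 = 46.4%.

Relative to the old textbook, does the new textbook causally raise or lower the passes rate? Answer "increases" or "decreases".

the old textbook is higher inside every mid-term attendance stratum but the new textbook is higher in aggregate. Whether to stratify depends on how mid-term attendance relates to the teaching method.
Because the teaching method influences mid-term attendance, mid-term attendance is a post-treatment mediator, not a confounder. Stratifying on it would bias the estimate; the causal effect is the crude pooled difference.
Pooled: the new textbook 67.5% vs the old textbook 46.4%; the new textbook is higher overall.

increases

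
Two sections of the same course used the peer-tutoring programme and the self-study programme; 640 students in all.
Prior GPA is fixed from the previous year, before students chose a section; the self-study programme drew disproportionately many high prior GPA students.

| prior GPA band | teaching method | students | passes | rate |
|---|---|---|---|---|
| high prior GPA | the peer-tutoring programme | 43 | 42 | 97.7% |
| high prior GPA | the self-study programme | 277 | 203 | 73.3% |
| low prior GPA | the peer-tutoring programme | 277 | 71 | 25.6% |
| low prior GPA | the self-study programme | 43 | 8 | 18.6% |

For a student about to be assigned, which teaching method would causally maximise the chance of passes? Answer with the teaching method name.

The prior GPA band-specific comparison favours the peer-tutoring programme throughout, but the pooled figures favour the self-study programme. The question is whether to condition on prior GPA band.
Since prior GPA band is a pre-existing factor (not a product of the teaching method) and it affects the outcome on its own, it is a confounder. The stratified rates, not the pooled rate, identify the causal effect.
Within each level — high prior GPA: 97.7% vs 73.3%; low prior GPA: 25.6% vs 18.6% — the peer-tutoring programme is higher every time.

the peer-tutoring programme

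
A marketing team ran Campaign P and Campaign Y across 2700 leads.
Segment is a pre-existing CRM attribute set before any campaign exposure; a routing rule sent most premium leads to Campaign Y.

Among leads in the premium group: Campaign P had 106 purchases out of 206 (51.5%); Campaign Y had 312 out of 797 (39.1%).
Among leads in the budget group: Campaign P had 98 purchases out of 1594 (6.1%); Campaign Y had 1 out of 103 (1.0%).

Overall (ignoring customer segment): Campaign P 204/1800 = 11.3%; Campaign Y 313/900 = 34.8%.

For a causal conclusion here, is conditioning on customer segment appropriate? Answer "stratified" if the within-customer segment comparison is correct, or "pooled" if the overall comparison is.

stratified

Customer segment satisfies the back-door criterion: it is not a descendant of the campaign, and it blocks the spurious path from campaign to outcome. Adjusting for it (i.e., using the within-customer segment rates) gives the causal effect.
Within each level — premium: 51.5% vs 39.1%; budget: 6.1% vs 1.0% — Campaign P is higher every time.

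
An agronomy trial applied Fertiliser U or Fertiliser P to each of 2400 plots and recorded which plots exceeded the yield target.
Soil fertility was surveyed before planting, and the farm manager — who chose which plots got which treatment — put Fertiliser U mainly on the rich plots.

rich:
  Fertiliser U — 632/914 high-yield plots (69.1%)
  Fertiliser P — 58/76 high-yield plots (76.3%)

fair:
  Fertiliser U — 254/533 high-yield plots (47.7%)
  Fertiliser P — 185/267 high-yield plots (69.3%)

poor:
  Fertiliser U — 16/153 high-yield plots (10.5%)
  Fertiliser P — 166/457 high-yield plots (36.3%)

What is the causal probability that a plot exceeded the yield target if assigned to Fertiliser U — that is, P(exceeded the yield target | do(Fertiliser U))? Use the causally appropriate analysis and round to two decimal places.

0.47

The soil fertility-specific comparison favours Fertiliser P throughout, but the pooled figures favour Fertiliser U. The question is whether to condition on soil fertility.
Since soil fertility is a pre-existing factor (not a product of the fertiliser) and it affects the outcome on its own, it is a confounder. The stratified rates, not the pooled rate, identify the causal effect.
Standardising Fertiliser U to the population soil fertility mix: 0.412·632/914 + 0.333·254/533 + 0.254·16/153 = 0.471.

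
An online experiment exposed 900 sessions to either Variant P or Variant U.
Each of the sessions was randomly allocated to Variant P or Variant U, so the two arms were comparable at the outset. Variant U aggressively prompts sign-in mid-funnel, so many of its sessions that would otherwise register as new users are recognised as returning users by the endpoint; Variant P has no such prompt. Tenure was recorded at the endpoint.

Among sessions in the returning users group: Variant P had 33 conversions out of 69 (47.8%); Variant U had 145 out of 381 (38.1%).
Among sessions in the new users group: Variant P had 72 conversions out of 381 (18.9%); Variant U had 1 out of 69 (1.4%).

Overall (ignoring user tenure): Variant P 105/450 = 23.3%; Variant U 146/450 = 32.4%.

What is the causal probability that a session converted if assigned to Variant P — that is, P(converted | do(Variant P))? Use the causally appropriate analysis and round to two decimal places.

The user tenure-specific comparison favours Variant P throughout, but the pooled figures favour Variant U. The question is whether to condition on user tenure.
The distribution of user tenure is itself part of what the variant does — it is an intermediate outcome. Holding it fixed would remove that part of the effect; the total effect is the pooled difference.
So P(outcome | do(Variant P)) is just the pooled rate for Variant P: 105/450 = 0.233.

0.23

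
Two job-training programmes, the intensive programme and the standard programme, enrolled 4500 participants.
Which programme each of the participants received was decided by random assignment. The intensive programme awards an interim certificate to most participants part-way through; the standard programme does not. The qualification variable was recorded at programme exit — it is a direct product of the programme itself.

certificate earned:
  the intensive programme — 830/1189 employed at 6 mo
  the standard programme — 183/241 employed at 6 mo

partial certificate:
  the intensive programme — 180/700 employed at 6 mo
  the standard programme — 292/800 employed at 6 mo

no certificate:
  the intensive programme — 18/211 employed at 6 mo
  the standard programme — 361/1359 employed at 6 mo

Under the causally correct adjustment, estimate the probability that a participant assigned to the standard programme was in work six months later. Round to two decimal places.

Because the programme influences qualification attained during the programme, qualification attained during the programme is a post-treatment mediator, not a confounder. Stratifying on it would bias the estimate; the causal effect is the crude pooled difference.
So P(outcome | do(the standard programme)) is just the pooled rate for the standard programme: 836/2400 = 0.348.

0.35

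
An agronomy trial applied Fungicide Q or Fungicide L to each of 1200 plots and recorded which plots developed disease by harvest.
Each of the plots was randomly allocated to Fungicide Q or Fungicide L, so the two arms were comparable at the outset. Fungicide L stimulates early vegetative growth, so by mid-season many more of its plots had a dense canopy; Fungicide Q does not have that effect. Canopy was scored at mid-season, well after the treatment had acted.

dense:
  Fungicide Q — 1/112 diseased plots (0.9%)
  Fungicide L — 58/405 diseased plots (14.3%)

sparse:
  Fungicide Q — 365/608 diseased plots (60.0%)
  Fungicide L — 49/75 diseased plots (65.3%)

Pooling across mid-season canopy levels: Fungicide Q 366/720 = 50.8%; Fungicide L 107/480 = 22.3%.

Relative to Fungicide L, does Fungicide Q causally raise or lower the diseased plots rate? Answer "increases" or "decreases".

increases

Because the fungicide influences mid-season canopy, mid-season canopy is a post-treatment mediator, not a confounder. Stratifying on it would bias the estimate; the causal effect is the crude pooled difference.
Pooled: Fungicide Q 50.8% vs Fungicide L 22.3%; Fungicide L is lower overall.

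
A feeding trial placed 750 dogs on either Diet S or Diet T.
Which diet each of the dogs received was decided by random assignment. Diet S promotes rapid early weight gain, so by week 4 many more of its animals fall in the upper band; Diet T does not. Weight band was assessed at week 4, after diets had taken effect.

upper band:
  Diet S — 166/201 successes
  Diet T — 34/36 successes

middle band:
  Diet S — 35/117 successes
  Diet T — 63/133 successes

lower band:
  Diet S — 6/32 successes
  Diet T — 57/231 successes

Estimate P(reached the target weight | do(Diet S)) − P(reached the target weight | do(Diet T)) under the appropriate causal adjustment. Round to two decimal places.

+0.21

Week-4 weight band is recorded after the diet and is itself shifted by it — it sits on the causal path from diet to outcome. Conditioning on a mediator would strip out part of the effect we want; the pooled comparison gives the total causal effect.
The causal difference is the pooled difference: 0.591 − 0.385 = +0.206.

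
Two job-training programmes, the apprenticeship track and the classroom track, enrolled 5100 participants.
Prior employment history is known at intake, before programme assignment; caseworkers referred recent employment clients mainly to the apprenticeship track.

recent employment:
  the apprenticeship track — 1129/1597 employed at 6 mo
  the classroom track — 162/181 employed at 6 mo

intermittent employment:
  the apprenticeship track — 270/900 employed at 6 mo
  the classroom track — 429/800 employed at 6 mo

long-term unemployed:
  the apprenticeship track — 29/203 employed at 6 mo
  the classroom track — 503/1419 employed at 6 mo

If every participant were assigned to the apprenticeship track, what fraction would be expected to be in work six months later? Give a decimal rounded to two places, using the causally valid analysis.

0.39

The imbalance in prior employment history arose from how participants were allocated, not from anything the programme did; and prior employment history independently affects the outcome. The pooled gap is confounded — condition on prior employment history.
Standardising the apprenticeship track to the population prior employment history mix: 0.349·1129/1597 + 0.333·270/900 + 0.318·29/203 = 0.392.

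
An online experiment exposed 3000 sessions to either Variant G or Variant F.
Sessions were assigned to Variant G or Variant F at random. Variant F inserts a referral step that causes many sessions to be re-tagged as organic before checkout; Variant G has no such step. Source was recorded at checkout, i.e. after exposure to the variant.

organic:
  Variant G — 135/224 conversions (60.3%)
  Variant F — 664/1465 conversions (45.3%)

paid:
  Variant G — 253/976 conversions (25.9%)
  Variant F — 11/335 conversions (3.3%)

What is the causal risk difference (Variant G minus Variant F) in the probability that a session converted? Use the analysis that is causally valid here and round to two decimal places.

Traffic source is recorded after the variant and is itself shifted by it — it sits on the causal path from variant to outcome. Conditioning on a mediator would strip out part of the effect we want; the pooled comparison gives the total causal effect.
The causal difference is the pooled difference: 0.323 − 0.375 = -0.052.

-0.05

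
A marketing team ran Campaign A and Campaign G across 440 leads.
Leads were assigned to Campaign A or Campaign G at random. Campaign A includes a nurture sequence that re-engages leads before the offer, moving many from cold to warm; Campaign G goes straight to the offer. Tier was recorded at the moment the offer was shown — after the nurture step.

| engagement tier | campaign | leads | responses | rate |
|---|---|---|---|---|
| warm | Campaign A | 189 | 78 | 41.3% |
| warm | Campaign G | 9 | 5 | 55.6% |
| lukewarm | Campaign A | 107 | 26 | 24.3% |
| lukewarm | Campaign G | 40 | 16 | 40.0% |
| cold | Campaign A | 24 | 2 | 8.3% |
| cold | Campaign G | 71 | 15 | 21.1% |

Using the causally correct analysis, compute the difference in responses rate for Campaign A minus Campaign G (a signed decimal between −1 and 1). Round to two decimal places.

The stratified and pooled comparisons disagree (Campaign G wins within each engagement tier; Campaign A wins overall), so the answer turns on the causal role of engagement tier.
Engagement tier lies on the pathway campaign → engagement tier → outcome, so adjusting for it blocks the indirect effect. For the total causal effect of campaign, use the unadjusted pooled rates.
The causal difference is the pooled difference: 0.331 − 0.300 = +0.031.

+0.03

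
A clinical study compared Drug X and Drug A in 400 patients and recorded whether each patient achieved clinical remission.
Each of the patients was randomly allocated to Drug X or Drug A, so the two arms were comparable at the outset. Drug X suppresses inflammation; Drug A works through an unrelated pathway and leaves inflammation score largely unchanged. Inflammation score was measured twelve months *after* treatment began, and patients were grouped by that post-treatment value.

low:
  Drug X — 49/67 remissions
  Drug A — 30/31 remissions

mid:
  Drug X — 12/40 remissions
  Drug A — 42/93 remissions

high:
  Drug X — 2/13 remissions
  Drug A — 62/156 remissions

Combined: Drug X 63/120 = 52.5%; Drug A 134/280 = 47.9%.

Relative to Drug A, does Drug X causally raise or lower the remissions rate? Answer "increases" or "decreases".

The inflammation score-specific comparison favours Drug A throughout, but the pooled figures favour Drug X. The question is whether to condition on inflammation score.
Because the drug influences inflammation score, inflammation score is a post-treatment mediator, not a confounder. Stratifying on it would bias the estimate; the causal effect is the crude pooled difference.
Pooled: Drug X 52.5% vs Drug A 47.9%; Drug X is higher overall.

increases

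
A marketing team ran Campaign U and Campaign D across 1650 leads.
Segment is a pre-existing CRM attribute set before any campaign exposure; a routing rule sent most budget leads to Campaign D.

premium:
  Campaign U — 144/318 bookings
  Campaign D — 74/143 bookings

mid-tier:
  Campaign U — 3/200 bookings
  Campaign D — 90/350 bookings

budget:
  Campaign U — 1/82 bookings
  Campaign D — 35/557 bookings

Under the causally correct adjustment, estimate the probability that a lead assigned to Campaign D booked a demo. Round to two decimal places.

0.25

Here customer segment is a common cause — it drives both which campaign a case falls under and the outcome. The crude comparison mixes populations; the stratum-specific rates are the causally relevant ones.
Standardising Campaign D to the population customer segment mix: 0.279·74/143 + 0.333·90/350 + 0.387·35/557 = 0.255.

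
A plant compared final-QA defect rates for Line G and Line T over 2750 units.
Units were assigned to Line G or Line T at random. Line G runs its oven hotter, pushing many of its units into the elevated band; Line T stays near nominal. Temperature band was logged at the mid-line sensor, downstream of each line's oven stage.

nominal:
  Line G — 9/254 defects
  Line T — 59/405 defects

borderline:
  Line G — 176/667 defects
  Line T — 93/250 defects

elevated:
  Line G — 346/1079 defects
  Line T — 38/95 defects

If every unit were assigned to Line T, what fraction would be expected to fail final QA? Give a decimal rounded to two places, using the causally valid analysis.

Stratifying would compare lines among units the lines themselves sorted into in-process temperature band groups — a form of selection on an intermediate. The unconditioned pooled rates give the total causal effect.
So P(outcome | do(Line T)) is just the pooled rate for Line T: 190/750 = 0.253.

0.25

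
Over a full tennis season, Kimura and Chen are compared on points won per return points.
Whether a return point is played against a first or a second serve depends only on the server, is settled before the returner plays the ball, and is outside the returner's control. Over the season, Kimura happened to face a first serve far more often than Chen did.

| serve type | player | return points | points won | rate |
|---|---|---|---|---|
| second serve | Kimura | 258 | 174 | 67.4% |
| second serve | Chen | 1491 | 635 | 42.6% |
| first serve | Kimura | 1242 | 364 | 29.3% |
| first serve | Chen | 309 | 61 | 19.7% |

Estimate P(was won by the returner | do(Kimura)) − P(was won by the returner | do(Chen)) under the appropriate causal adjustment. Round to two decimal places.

+0.18

The serve type-specific comparison favours Kimura throughout, but the pooled figures favour Chen. The question is whether to condition on serve type.
Here serve type is a common cause — it drives both which player a case falls under and the outcome. The crude comparison mixes populations; the stratum-specific rates are the causally relevant ones.
Adjusting over the population distribution of serve type: 0.530·(0.674−0.426) + 0.470·(0.293−0.197) = +0.177.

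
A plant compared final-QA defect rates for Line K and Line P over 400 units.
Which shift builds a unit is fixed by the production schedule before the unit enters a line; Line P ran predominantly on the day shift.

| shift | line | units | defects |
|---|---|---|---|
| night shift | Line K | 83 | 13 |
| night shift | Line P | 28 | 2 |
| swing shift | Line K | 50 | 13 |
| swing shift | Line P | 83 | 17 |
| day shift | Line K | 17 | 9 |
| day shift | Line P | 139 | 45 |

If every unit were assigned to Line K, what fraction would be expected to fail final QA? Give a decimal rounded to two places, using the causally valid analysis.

Line P is lower inside every shift stratum but Line K is lower in aggregate. Whether to stratify depends on how shift relates to the line.
Shift satisfies the back-door criterion: it is not a descendant of the line, and it blocks the spurious path from line to outcome. Adjusting for it (i.e., using the within-shift rates) gives the causal effect.
Standardising Line K to the population shift mix: 0.278·13/83 + 0.333·13/50 + 0.390·9/17 = 0.336.

0.34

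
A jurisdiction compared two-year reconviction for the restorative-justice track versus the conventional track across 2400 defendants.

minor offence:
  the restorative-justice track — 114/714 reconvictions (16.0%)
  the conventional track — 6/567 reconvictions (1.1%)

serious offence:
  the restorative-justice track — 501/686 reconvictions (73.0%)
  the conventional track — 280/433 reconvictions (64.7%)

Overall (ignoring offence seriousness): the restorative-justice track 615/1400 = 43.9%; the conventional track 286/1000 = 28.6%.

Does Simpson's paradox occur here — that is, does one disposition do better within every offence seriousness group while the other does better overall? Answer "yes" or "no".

no

Within each offence seriousness level (minor offence 16.0% vs 1.1%; serious offence 73.0% vs 64.7%), the conventional track has the lower rate every time. Pooled: 43.9% vs 28.6% — the conventional track has the lower rate overall. They agree.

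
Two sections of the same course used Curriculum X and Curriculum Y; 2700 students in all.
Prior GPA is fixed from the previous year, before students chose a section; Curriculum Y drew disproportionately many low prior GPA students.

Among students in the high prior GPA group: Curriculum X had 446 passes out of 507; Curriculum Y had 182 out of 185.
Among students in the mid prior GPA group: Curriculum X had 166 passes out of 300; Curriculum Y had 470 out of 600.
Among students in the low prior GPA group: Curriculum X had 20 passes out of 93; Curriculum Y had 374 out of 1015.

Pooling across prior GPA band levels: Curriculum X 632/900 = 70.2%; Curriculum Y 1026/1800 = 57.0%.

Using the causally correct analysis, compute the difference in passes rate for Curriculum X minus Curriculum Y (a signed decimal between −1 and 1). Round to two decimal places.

The prior GPA band-specific comparison favours Curriculum Y throughout, but the pooled figures favour Curriculum X. The question is whether to condition on prior GPA band.
Prior GPA band differs across teaching methods for reasons unrelated to any effect of the teaching method itself, and it separately predicts the outcome — a classic confounder. We must compare within prior GPA band levels.
Adjusting over the population distribution of prior GPA band: 0.256·(0.880−0.984) + 0.333·(0.553−0.783) + 0.410·(0.215−0.368) = -0.166.

-0.17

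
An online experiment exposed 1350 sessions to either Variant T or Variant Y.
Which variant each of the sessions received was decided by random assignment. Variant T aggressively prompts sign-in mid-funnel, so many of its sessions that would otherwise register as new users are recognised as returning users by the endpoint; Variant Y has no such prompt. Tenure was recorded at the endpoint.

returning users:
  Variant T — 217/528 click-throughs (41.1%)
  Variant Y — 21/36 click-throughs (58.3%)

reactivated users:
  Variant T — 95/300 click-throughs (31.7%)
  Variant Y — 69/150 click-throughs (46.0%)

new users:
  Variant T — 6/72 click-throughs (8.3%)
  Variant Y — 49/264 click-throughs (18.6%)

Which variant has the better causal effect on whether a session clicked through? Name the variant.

User tenure here is a post-treatment variable shaped by the variant; conditioning on it would introduce bias rather than remove it. The overall comparison is the causal one.
Pooled: Variant T 35.3% vs Variant Y 30.9%; Variant T is higher overall.

Variant T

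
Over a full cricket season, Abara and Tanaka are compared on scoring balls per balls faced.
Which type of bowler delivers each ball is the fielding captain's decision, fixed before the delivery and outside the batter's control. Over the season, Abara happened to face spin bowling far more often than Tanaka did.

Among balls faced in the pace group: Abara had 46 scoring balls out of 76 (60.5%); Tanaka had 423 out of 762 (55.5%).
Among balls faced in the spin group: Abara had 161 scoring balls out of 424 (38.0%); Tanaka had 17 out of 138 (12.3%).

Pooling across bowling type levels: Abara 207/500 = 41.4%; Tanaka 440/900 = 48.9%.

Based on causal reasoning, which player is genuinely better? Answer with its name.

The imbalance in bowling type arose from how balls faced were allocated, not from anything the player did; and bowling type independently affects the outcome. The pooled gap is confounded — condition on bowling type.
Within each level — pace: 60.5% vs 55.5%; spin: 38.0% vs 12.3% — Abara is higher every time.

Abara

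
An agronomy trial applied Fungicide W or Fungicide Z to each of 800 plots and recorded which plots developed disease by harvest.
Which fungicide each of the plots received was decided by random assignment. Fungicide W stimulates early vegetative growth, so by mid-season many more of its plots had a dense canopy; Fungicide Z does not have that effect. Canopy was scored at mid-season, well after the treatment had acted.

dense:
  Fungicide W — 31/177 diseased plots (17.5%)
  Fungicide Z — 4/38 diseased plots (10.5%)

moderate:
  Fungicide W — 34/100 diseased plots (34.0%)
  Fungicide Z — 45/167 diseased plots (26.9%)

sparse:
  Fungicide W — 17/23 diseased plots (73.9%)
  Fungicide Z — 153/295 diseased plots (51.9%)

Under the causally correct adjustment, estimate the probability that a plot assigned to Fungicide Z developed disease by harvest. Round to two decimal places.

Mid-season canopy here is a post-treatment variable shaped by the fungicide; conditioning on it would introduce bias rather than remove it. The overall comparison is the causal one.
So P(outcome | do(Fungicide Z)) is just the pooled rate for Fungicide Z: 202/500 = 0.404.

0.40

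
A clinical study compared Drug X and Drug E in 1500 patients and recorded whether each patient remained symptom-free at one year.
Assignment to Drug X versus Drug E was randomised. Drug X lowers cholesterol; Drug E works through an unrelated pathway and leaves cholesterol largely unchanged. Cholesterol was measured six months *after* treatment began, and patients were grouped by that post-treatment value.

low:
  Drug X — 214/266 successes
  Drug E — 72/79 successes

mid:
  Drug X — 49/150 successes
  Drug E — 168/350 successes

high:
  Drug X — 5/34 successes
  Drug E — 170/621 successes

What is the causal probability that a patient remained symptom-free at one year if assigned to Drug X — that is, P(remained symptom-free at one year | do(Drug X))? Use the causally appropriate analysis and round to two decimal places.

0.60

Cholesterol lies on the pathway drug → cholesterol → outcome, so adjusting for it blocks the indirect effect. For the total causal effect of drug, use the unadjusted pooled rates.
So P(outcome | do(Drug X)) is just the pooled rate for Drug X: 268/450 = 0.596.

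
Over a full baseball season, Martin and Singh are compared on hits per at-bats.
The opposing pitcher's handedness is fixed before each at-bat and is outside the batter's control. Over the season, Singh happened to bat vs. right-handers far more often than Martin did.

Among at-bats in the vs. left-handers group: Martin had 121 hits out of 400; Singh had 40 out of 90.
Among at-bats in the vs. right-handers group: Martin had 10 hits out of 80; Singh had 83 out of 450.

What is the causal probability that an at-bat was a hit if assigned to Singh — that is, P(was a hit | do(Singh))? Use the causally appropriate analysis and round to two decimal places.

0.31

Pitcher handedness satisfies the back-door criterion: it is not a descendant of the player, and it blocks the spurious path from player to outcome. Adjusting for it (i.e., using the within-pitcher handedness rates) gives the causal effect.
Standardising Singh to the population pitcher handedness mix: 0.480·40/90 + 0.520·83/450 = 0.309.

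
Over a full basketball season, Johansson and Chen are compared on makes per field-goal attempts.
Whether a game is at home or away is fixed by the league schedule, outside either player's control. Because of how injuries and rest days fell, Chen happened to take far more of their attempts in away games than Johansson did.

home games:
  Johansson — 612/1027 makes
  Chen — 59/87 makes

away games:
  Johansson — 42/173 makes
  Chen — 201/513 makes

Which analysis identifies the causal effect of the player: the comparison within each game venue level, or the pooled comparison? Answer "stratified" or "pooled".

stratified

The game venue-specific comparison favours Chen throughout, but the pooled figures favour Johansson. The question is whether to condition on game venue.
The imbalance in game venue arose from how field-goal attempts were allocated, not from anything the player did; and game venue independently affects the outcome. The pooled gap is confounded — condition on game venue.
Within each level — home games: 59.6% vs 67.8%; away games: 24.3% vs 39.2% — Chen is higher every time.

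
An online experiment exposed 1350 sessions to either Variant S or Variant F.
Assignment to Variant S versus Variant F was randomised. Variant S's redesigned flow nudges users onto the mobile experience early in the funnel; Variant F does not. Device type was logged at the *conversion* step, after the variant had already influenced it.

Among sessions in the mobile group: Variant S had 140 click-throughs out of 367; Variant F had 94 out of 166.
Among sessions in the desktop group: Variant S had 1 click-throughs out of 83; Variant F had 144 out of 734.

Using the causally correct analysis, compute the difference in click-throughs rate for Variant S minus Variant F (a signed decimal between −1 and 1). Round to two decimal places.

+0.05

The stratified and pooled comparisons disagree (Variant F wins within each device type; Variant S wins overall), so the answer turns on the causal role of device type.
Device type lies on the pathway variant → device type → outcome, so adjusting for it blocks the indirect effect. For the total causal effect of variant, use the unadjusted pooled rates.
The causal difference is the pooled difference: 0.313 − 0.264 = +0.049.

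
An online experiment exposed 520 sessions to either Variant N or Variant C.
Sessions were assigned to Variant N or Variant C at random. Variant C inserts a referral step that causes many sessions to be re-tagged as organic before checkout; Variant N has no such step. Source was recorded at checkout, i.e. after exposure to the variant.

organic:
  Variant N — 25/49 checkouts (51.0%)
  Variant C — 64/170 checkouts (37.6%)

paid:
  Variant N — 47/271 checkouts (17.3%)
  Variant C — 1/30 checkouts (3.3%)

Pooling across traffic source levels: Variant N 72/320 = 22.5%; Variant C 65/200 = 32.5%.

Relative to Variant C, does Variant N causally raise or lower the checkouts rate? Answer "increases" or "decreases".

Traffic source lies on the pathway variant → traffic source → outcome, so adjusting for it blocks the indirect effect. For the total causal effect of variant, use the unadjusted pooled rates.
Pooled: Variant N 22.5% vs Variant C 32.5%; Variant C is higher overall.

decreases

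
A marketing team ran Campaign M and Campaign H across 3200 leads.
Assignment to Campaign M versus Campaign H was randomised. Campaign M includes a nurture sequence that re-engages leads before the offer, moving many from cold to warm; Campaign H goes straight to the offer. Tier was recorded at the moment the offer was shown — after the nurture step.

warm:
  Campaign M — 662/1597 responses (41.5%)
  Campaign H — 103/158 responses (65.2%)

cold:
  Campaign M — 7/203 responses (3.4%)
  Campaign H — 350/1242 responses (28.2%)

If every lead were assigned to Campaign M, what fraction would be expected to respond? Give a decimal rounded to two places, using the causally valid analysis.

Campaign H is higher inside every engagement tier stratum but Campaign M is higher in aggregate. Whether to stratify depends on how engagement tier relates to the campaign.
Stratifying would compare campaigns among leads the campaigns themselves sorted into engagement tier groups — a form of selection on an intermediate. The unconditioned pooled rates give the total causal effect.
So P(outcome | do(Campaign M)) is just the pooled rate for Campaign M: 669/1800 = 0.372.

0.37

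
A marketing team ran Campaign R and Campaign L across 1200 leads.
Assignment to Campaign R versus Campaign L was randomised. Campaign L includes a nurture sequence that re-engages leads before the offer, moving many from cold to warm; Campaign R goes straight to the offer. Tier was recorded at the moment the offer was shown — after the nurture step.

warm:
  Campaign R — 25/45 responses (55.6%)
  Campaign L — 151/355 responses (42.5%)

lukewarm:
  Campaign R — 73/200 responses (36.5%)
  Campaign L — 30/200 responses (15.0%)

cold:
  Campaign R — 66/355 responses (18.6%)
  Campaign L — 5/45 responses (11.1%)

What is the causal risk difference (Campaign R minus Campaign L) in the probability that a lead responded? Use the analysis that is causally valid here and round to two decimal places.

Stratifying would compare campaigns among leads the campaigns themselves sorted into engagement tier groups — a form of selection on an intermediate. The unconditioned pooled rates give the total causal effect.
The causal difference is the pooled difference: 0.273 − 0.310 = -0.037.

-0.04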